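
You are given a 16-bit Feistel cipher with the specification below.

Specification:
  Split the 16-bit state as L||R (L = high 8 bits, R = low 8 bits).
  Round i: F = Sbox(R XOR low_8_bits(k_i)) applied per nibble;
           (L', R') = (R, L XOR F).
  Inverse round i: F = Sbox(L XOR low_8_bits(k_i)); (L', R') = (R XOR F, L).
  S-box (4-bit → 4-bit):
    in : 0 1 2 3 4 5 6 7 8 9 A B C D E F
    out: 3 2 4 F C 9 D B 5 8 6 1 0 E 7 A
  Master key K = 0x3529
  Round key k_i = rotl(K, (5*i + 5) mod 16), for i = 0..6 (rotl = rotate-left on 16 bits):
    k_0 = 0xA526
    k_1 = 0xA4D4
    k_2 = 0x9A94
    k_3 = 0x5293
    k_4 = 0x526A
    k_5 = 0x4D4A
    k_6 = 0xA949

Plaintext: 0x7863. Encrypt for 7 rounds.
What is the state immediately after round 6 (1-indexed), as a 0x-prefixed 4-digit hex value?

0xCE3F

s_0 = plaintext = 0x7863
s_1 = Round(s_0, k_0) = 0x63B1
s_2 = Round(s_1, k_1) = 0xB1BA
s_3 = Round(s_2, k_2) = 0xBAF6
s_4 = Round(s_3, k_3) = 0xF663
s_5 = Round(s_4, k_4) = 0x63CE
s_6 = Round(s_5, k_5) = 0xCE3F
s_7 = Round(s_6, k_6) = 0x3F73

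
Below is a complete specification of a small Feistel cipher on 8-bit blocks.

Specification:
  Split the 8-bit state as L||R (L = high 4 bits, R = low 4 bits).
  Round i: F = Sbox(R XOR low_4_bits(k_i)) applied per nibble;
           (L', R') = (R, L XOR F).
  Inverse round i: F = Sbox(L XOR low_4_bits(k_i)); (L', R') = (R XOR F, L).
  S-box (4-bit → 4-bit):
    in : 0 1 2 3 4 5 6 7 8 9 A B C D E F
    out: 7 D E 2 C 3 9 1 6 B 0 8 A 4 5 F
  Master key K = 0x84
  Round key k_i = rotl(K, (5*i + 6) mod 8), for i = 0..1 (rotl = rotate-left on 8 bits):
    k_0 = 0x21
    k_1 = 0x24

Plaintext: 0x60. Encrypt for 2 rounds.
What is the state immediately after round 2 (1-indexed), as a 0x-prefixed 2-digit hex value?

0xBF

s_0 = plaintext = 0x60
s_1 = Round(s_0, k_0) = 0x0B
s_2 = Round(s_1, k_1) = 0xBF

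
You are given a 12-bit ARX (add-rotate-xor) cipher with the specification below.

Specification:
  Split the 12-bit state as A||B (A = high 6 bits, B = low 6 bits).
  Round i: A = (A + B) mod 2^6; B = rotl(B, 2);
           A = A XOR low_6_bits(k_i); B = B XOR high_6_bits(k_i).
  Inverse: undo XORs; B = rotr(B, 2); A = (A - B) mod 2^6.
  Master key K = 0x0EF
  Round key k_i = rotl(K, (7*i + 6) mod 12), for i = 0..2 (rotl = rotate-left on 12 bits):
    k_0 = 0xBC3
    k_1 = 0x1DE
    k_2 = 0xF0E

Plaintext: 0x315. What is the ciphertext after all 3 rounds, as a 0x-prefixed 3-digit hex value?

0x80E

s_0 = plaintext = 0x315
s_1 = Round(s_0, k_0) = 0x8BA
s_2 = Round(s_1, k_1) = 0x0AC
s_3 = Round(s_2, k_2) = 0x80E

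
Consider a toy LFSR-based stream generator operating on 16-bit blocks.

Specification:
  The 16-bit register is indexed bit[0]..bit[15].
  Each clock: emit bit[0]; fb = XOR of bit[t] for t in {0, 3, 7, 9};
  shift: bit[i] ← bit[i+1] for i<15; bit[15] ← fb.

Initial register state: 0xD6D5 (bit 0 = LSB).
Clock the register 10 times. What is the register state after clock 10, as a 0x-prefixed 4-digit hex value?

0xD275

reg_0 = 0xD6D5
clock 1: out=1, reg = 0xEB6A
clock 2: out=0, reg = 0x75B5
clock 3: out=1, reg = 0x3ADA
clock 4: out=0, reg = 0x9D6D
clock 5: out=1, reg = 0x4EB6
clock 6: out=0, reg = 0x275B
clock 7: out=1, reg = 0x93AD
clock 8: out=1, reg = 0x49D6
clock 9: out=0, reg = 0xA4EB
clock 10: out=1, reg = 0xD275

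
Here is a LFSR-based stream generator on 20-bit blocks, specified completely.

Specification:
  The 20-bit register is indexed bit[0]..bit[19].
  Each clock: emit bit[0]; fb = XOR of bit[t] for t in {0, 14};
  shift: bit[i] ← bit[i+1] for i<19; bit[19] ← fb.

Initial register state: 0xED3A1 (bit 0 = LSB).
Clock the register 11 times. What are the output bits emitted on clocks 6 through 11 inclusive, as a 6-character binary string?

reg_0 = 0xED3A1
clock 1: out=1, reg = 0x769D0
clock 2: out=0, reg = 0xBB4E8
clock 3: out=0, reg = 0x5DA74
clock 4: out=0, reg = 0xAED3A
clock 5: out=0, reg = 0xD769D
clock 6: out=1, reg = 0x6BB4E
clock 7: out=0, reg = 0x35DA7
clock 8: out=1, reg = 0x1AED3
clock 9: out=1, reg = 0x8D769
clock 10: out=1, reg = 0x46BB4
clock 11: out=0, reg = 0xA35DA

101110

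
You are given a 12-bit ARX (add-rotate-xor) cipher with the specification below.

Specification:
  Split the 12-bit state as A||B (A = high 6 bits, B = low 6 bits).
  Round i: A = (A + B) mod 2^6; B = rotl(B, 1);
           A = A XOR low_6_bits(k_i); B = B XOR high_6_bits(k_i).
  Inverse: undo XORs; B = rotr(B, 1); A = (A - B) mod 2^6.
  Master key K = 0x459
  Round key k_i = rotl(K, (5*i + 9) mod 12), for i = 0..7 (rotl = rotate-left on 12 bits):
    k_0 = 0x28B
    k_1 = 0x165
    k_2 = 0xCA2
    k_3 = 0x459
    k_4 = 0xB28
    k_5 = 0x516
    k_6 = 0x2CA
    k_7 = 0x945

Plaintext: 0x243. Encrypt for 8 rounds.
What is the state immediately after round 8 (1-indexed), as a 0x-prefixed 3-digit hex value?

s_0 = plaintext = 0x243
s_1 = Round(s_0, k_0) = 0x1CC
s_2 = Round(s_1, k_1) = 0xD9D
s_3 = Round(s_2, k_2) = 0xC48
s_4 = Round(s_3, k_3) = 0x801
s_5 = Round(s_4, k_4) = 0x26E
s_6 = Round(s_5, k_5) = 0x849
s_7 = Round(s_6, k_6) = 0x819
s_8 = Round(s_7, k_7) = 0xF17

0xF17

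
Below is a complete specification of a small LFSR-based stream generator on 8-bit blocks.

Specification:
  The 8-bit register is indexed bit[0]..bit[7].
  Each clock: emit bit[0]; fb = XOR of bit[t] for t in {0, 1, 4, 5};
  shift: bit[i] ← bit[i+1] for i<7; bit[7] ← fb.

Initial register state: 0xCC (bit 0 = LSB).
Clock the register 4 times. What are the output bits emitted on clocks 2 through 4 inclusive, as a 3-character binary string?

011

reg_0 = 0xCC
clock 1: out=0, reg = 0x66
clock 2: out=0, reg = 0x33
clock 3: out=1, reg = 0x19
clock 4: out=1, reg = 0x0C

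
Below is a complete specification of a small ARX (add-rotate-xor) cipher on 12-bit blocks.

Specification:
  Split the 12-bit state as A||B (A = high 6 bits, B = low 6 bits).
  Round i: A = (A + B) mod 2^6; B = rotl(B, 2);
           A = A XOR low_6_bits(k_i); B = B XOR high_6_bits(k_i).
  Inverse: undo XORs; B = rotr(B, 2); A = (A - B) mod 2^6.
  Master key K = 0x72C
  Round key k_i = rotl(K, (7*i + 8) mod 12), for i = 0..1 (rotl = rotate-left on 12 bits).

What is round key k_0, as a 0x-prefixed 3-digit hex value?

K = 0x72C
k_0 = rotl(K, (7*0+8) mod 12) = rotl(K, 8) = 0xC72

0xC72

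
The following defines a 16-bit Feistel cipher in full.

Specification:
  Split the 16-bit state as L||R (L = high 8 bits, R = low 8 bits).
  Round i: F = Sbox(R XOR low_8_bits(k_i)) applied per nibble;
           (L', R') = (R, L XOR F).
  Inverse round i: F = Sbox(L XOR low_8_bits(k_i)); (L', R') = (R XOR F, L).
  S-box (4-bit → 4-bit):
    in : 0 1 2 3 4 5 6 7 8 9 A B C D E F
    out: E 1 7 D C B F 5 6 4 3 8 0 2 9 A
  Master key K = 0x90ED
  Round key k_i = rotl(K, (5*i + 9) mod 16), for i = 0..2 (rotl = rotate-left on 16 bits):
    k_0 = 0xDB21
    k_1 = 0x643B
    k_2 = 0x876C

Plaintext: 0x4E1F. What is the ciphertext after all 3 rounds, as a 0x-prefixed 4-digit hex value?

s_0 = plaintext = 0x4E1F
s_1 = Round(s_0, k_0) = 0x1F97
s_2 = Round(s_1, k_1) = 0x972F
s_3 = Round(s_2, k_2) = 0x2F5A

0x2F5A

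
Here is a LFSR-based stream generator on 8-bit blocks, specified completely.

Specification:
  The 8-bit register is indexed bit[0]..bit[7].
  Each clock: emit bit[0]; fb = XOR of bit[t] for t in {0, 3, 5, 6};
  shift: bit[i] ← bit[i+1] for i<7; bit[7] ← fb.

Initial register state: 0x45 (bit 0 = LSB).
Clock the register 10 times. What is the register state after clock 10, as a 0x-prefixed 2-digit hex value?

reg_0 = 0x45
clock 1: out=1, reg = 0x22
clock 2: out=0, reg = 0x91
clock 3: out=1, reg = 0xC8
clock 4: out=0, reg = 0x64
clock 5: out=0, reg = 0x32
clock 6: out=0, reg = 0x99
clock 7: out=1, reg = 0x4C
clock 8: out=0, reg = 0x26
clock 9: out=0, reg = 0x93
clock 10: out=1, reg = 0xC9

0xC9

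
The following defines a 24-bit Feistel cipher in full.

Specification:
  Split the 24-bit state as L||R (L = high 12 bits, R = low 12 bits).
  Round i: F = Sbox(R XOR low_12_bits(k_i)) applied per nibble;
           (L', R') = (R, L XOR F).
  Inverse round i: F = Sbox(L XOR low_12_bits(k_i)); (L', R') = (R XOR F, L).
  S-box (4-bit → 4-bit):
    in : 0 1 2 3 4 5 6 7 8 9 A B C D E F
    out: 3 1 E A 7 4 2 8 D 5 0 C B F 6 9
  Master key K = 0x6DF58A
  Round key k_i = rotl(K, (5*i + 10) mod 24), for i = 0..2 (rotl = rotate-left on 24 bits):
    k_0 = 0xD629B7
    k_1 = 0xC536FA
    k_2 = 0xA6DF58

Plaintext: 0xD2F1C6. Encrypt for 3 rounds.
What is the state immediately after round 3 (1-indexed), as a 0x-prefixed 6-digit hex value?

0x381B5B

s_0 = plaintext = 0xD2F1C6
s_1 = Round(s_0, k_0) = 0x1C60AE
s_2 = Round(s_1, k_1) = 0x0AE381
s_3 = Round(s_2, k_2) = 0x381B5B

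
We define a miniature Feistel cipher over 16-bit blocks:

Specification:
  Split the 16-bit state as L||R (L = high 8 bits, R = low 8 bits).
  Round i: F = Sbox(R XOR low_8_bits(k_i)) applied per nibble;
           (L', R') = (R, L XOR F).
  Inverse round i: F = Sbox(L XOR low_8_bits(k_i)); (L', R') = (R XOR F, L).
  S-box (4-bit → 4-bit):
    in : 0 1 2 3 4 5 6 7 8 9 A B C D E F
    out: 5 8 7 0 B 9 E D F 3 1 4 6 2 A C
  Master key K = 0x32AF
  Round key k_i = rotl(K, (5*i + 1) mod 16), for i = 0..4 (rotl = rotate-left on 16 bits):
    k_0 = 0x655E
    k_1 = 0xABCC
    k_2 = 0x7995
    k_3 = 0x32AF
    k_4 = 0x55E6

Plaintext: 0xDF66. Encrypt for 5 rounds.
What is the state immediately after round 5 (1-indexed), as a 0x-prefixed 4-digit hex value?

s_0 = plaintext = 0xDF66
s_1 = Round(s_0, k_0) = 0x66D0
s_2 = Round(s_1, k_1) = 0xD0E0
s_3 = Round(s_2, k_2) = 0xE009
s_4 = Round(s_3, k_3) = 0x09FE
s_5 = Round(s_4, k_4) = 0xFE86

0xFE86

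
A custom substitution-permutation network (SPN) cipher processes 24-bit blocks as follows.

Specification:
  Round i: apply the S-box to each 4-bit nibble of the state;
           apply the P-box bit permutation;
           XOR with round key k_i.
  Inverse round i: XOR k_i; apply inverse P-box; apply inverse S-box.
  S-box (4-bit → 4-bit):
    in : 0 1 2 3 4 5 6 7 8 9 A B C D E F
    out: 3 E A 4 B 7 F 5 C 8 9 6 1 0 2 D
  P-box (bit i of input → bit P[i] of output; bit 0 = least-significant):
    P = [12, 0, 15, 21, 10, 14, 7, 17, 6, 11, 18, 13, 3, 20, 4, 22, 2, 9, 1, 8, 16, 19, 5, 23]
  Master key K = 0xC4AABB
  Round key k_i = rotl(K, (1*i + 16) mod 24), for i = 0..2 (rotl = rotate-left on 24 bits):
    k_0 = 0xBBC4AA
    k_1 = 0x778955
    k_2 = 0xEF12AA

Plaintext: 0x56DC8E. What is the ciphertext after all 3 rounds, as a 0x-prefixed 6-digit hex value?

0xCA3342

s_0 = plaintext = 0x56DC8E
s_1 = Round(s_0, k_0) = 0xB0C74D
s_2 = Round(s_1, k_1) = 0x79CF39
s_3 = Round(s_2, k_2) = 0xCA3342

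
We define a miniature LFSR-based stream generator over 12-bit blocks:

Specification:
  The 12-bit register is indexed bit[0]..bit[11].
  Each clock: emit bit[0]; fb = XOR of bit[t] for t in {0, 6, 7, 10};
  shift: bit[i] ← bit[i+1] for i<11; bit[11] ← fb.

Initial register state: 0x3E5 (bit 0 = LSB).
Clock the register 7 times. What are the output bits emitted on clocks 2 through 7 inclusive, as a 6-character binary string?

reg_0 = 0x3E5
clock 1: out=1, reg = 0x9F2
clock 2: out=0, reg = 0x4F9
clock 3: out=1, reg = 0x27C
clock 4: out=0, reg = 0x93E
clock 5: out=0, reg = 0x49F
clock 6: out=1, reg = 0xA4F
clock 7: out=1, reg = 0x527

010011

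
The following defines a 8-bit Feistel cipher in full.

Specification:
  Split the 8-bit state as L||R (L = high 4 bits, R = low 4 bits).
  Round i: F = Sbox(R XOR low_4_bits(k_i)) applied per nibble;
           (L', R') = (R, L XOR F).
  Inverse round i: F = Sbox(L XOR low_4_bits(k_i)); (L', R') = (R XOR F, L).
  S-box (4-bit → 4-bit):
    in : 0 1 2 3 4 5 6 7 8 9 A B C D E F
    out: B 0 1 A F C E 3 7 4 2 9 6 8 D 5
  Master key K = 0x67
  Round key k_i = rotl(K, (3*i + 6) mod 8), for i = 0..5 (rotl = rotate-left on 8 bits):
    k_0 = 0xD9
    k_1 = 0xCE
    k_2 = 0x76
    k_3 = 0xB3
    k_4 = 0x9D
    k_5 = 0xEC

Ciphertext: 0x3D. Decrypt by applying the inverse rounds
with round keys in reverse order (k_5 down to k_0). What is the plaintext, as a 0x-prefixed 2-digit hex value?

s_0 = ciphertext = 0x3D
s_1 = InvRound(s_0, k_5) = 0x83
s_2 = InvRound(s_1, k_4) = 0xF8
s_3 = InvRound(s_2, k_3) = 0xEF
s_4 = InvRound(s_3, k_2) = 0x8E
s_5 = InvRound(s_4, k_1) = 0x08
s_6 = InvRound(s_5, k_0) = 0xC0

0xC0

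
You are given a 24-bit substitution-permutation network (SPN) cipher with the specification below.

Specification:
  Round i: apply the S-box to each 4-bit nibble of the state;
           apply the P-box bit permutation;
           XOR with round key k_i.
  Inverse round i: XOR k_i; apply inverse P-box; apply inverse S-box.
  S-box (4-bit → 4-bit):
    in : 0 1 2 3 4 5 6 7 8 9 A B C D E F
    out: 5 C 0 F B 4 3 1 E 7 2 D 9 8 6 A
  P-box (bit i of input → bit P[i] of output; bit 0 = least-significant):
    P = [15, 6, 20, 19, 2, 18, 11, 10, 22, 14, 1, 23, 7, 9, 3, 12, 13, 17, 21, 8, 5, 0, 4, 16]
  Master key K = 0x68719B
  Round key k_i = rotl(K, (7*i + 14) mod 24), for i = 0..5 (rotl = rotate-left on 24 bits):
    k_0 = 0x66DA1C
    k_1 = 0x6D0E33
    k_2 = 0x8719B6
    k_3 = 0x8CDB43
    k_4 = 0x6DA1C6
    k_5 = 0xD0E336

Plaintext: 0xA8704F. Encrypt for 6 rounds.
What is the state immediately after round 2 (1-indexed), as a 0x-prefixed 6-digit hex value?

s_0 = plaintext = 0xA8704F
s_1 = Round(s_0, k_0) = 0x08DFDB
s_2 = Round(s_1, k_1) = 0xD7DB03
s_3 = Round(s_2, k_2) = 0x5EA1F0
s_4 = Round(s_3, k_3) = 0x3A5D51
s_5 = Round(s_4, k_4) = 0xF6A9FF
s_6 = Round(s_5, k_5) = 0x9F8575

0xD7DB03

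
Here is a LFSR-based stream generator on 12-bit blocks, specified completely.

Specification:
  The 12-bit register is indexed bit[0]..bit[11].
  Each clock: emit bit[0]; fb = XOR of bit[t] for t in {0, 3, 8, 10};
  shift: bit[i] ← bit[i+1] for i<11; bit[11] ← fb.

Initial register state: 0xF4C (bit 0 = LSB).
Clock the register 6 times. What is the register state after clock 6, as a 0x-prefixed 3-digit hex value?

reg_0 = 0xF4C
clock 1: out=0, reg = 0xFA6
clock 2: out=0, reg = 0x7D3
clock 3: out=1, reg = 0xBE9
clock 4: out=1, reg = 0xDF4
clock 5: out=0, reg = 0x6FA
clock 6: out=0, reg = 0x37D

0x37D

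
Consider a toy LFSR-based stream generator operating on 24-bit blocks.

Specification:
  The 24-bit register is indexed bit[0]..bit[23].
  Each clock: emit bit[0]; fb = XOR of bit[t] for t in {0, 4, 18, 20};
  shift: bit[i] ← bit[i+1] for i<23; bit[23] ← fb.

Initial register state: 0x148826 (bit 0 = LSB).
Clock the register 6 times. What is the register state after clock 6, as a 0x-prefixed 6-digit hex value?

0x805220

reg_0 = 0x148826
clock 1: out=0, reg = 0x0A4413
clock 2: out=1, reg = 0x052209
clock 3: out=1, reg = 0x029104
clock 4: out=0, reg = 0x014882
clock 5: out=0, reg = 0x00A441
clock 6: out=1, reg = 0x805220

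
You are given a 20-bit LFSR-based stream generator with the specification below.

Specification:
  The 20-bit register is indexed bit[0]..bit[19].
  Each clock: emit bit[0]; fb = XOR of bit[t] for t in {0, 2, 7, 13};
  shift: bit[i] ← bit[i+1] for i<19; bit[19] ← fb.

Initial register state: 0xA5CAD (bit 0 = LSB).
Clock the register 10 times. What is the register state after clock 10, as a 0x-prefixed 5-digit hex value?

0x7B697

reg_0 = 0xA5CAD
clock 1: out=1, reg = 0xD2E56
clock 2: out=0, reg = 0x6972B
clock 3: out=1, reg = 0xB4B95
clock 4: out=1, reg = 0xDA5CA
clock 5: out=0, reg = 0x6D2E5
clock 6: out=1, reg = 0xB6972
clock 7: out=0, reg = 0xDB4B9
clock 8: out=1, reg = 0xEDA5C
clock 9: out=0, reg = 0xF6D2E
clock 10: out=0, reg = 0x7B697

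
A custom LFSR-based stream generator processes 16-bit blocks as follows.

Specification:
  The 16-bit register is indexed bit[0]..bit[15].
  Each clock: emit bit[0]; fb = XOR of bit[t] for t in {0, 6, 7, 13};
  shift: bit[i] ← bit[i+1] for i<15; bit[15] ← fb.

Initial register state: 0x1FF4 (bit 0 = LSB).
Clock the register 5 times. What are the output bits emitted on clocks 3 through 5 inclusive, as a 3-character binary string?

101

reg_0 = 0x1FF4
clock 1: out=0, reg = 0x0FFA
clock 2: out=0, reg = 0x07FD
clock 3: out=1, reg = 0x83FE
clock 4: out=0, reg = 0x41FF
clock 5: out=1, reg = 0xA0FF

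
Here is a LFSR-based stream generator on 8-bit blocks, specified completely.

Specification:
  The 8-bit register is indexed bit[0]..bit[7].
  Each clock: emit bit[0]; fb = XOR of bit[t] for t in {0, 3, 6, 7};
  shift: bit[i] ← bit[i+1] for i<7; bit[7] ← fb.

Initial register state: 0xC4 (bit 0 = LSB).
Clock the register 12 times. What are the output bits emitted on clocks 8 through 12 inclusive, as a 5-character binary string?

10100

reg_0 = 0xC4
clock 1: out=0, reg = 0x62
clock 2: out=0, reg = 0xB1
clock 3: out=1, reg = 0x58
clock 4: out=0, reg = 0x2C
clock 5: out=0, reg = 0x96
clock 6: out=0, reg = 0xCB
clock 7: out=1, reg = 0x65
clock 8: out=1, reg = 0x32
clock 9: out=0, reg = 0x19
clock 10: out=1, reg = 0x0C
clock 11: out=0, reg = 0x86
clock 12: out=0, reg = 0xC3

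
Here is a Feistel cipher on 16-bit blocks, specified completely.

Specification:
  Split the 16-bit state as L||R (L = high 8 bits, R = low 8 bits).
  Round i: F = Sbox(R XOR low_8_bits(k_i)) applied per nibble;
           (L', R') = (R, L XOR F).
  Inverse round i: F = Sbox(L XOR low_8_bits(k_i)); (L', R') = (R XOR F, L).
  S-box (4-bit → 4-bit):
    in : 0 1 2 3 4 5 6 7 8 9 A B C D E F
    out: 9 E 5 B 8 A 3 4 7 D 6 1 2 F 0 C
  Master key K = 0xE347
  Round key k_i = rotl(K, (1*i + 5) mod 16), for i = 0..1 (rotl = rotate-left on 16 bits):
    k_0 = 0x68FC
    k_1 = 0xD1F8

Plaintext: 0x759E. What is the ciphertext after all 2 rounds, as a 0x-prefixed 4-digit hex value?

0x4089

s_0 = plaintext = 0x759E
s_1 = Round(s_0, k_0) = 0x9E40
s_2 = Round(s_1, k_1) = 0x4089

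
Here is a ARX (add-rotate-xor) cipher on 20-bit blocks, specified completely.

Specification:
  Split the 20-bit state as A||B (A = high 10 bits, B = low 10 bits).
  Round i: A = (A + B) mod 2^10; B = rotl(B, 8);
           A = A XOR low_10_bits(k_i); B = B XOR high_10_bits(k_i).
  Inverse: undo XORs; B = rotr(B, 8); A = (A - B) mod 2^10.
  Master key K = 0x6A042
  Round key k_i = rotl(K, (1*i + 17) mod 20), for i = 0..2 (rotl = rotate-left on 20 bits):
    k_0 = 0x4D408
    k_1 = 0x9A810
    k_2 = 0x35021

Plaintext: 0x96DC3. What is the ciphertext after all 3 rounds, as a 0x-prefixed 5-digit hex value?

s_0 = plaintext = 0x96DC3
s_1 = Round(s_0, k_0) = 0x05A45
s_2 = Round(s_1, k_1) = 0x92FFB
s_3 = Round(s_2, k_2) = 0x99F2A

0x99F2A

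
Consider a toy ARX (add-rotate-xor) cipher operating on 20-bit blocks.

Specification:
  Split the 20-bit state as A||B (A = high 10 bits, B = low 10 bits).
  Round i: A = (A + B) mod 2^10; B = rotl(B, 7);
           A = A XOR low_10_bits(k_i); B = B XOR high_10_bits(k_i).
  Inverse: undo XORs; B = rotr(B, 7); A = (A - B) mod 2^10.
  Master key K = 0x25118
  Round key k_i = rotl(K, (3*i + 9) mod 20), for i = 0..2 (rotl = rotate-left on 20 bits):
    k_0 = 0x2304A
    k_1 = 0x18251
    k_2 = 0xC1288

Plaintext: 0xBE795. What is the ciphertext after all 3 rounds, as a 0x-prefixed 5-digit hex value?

0x328E1

s_0 = plaintext = 0xBE795
s_1 = Round(s_0, k_0) = 0xB127E
s_2 = Round(s_1, k_1) = 0xC4F2F
s_3 = Round(s_2, k_2) = 0x328E1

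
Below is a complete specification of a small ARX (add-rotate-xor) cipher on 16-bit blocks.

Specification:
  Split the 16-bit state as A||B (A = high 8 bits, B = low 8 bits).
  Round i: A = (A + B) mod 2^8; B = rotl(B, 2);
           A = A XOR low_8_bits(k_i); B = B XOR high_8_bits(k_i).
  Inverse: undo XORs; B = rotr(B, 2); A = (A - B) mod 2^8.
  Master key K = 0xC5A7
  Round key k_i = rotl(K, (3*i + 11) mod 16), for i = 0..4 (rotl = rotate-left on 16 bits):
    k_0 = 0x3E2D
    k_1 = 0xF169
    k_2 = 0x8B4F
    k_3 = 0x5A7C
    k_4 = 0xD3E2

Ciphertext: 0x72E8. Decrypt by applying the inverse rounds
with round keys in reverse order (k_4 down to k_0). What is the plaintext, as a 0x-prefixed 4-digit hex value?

s_0 = ciphertext = 0x72E8
s_1 = InvRound(s_0, k_4) = 0xC2CE
s_2 = InvRound(s_1, k_3) = 0x9925
s_3 = InvRound(s_2, k_2) = 0x2BAB
s_4 = InvRound(s_3, k_1) = 0xAC96
s_5 = InvRound(s_4, k_0) = 0x572A

0x572A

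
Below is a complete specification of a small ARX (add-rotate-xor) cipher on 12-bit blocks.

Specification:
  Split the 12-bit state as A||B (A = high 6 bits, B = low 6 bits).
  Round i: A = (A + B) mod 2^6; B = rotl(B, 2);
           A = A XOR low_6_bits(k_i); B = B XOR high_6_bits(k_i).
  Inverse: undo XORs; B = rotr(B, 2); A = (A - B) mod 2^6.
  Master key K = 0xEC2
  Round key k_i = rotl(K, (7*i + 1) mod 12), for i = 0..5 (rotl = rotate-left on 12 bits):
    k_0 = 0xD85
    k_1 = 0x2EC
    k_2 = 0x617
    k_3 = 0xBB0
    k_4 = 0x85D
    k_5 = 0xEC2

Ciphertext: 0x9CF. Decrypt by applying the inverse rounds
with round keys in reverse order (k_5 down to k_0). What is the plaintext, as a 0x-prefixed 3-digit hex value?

0x040

s_0 = ciphertext = 0x9CF
s_1 = InvRound(s_0, k_5) = 0x60D
s_2 = InvRound(s_1, k_4) = 0xE8B
s_3 = InvRound(s_2, k_3) = 0xC59
s_4 = InvRound(s_3, k_2) = 0x590
s_5 = InvRound(s_4, k_1) = 0x136
s_6 = InvRound(s_5, k_0) = 0x040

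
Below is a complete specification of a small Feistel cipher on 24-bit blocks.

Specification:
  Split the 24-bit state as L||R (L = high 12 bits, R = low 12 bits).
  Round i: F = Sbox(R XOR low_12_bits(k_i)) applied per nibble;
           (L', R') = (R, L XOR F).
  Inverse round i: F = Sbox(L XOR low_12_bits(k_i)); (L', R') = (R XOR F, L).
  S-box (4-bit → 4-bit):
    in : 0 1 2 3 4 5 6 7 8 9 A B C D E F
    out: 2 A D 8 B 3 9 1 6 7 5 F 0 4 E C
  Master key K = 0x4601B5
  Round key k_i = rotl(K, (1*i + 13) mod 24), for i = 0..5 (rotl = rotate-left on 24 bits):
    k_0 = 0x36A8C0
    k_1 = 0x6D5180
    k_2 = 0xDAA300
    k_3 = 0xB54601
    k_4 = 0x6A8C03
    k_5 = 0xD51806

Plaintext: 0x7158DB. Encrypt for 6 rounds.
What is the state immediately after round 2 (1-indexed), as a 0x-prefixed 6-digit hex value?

s_0 = plaintext = 0x7158DB
s_1 = Round(s_0, k_0) = 0x8DB5BA
s_2 = Round(s_1, k_1) = 0x5BA35E
s_3 = Round(s_2, k_2) = 0x35E784
s_4 = Round(s_3, k_3) = 0x78493D
s_5 = Round(s_4, k_4) = 0x93D40A
s_6 = Round(s_5, k_5) = 0x40A91D

0x5BA35E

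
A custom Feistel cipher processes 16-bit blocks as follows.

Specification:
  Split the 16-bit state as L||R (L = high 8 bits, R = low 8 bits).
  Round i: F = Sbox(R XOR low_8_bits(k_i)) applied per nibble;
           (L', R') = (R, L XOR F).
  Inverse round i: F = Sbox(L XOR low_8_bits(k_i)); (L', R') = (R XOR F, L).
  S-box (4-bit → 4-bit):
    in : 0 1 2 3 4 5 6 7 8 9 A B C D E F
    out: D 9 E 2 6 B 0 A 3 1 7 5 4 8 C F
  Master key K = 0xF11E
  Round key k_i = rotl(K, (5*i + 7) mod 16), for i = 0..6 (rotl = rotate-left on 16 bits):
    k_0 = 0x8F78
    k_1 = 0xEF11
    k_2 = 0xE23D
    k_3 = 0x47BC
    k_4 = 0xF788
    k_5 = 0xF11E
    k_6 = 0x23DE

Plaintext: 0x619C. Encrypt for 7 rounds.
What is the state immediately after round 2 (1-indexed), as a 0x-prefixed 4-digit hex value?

0xA7CC

s_0 = plaintext = 0x619C
s_1 = Round(s_0, k_0) = 0x9CA7
s_2 = Round(s_1, k_1) = 0xA7CC
s_3 = Round(s_2, k_2) = 0xCC5E
s_4 = Round(s_3, k_3) = 0x5E02
s_5 = Round(s_4, k_4) = 0x0269
s_6 = Round(s_5, k_5) = 0x69A8
s_7 = Round(s_6, k_6) = 0xA8C9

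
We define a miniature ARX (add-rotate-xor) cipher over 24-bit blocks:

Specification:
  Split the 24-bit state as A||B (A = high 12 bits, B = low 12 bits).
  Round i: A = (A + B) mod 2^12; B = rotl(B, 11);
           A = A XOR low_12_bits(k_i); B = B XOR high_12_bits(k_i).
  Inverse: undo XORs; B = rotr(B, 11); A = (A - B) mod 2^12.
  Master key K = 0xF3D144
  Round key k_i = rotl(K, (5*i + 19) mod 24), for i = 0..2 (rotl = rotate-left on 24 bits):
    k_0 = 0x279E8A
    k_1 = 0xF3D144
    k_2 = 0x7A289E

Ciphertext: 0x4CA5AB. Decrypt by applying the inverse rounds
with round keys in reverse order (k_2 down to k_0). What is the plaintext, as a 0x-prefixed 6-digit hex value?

0x3E184C

s_0 = ciphertext = 0x4CA5AB
s_1 = InvRound(s_0, k_2) = 0x842412
s_2 = InvRound(s_1, k_1) = 0x2A765F
s_3 = InvRound(s_2, k_0) = 0x3E184C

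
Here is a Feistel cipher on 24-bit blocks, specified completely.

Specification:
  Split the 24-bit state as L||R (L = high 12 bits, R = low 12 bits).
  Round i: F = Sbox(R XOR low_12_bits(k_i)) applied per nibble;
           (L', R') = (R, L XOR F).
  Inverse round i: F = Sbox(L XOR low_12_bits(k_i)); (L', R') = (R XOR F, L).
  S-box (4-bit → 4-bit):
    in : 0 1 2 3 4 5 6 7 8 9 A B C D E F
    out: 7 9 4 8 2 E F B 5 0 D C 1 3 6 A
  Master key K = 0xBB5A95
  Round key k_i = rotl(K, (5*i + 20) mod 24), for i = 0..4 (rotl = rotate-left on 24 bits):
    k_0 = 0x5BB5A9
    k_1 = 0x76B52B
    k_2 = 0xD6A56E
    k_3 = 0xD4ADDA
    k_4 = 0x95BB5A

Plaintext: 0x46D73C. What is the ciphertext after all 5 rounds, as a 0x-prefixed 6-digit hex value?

s_0 = plaintext = 0x46D73C
s_1 = Round(s_0, k_0) = 0x73C063
s_2 = Round(s_1, k_1) = 0x063919
s_3 = Round(s_2, k_2) = 0x9191D8
s_4 = Round(s_3, k_3) = 0x1D886D
s_5 = Round(s_4, k_4) = 0x86D953

0x86D953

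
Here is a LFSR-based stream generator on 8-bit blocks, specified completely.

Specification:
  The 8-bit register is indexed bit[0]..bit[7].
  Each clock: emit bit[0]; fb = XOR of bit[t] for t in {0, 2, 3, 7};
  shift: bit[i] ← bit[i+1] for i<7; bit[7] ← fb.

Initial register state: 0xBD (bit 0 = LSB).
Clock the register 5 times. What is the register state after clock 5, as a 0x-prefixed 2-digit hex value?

reg_0 = 0xBD
clock 1: out=1, reg = 0x5E
clock 2: out=0, reg = 0x2F
clock 3: out=1, reg = 0x97
clock 4: out=1, reg = 0xCB
clock 5: out=1, reg = 0xE5

0xE5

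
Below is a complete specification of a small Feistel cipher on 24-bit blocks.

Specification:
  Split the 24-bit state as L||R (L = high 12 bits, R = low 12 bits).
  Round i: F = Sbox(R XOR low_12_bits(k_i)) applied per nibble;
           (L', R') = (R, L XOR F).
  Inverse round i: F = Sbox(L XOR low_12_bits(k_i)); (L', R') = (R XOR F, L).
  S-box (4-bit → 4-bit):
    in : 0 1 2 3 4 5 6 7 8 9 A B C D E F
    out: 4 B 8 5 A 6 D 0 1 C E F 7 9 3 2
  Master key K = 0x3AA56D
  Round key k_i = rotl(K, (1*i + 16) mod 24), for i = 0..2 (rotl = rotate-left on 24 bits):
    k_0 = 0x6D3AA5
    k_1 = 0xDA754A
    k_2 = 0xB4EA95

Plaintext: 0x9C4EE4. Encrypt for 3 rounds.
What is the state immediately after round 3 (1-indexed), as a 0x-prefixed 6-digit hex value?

0x362F4F

s_0 = plaintext = 0x9C4EE4
s_1 = Round(s_0, k_0) = 0xEE436F
s_2 = Round(s_1, k_1) = 0x36F362
s_3 = Round(s_2, k_2) = 0x362F4F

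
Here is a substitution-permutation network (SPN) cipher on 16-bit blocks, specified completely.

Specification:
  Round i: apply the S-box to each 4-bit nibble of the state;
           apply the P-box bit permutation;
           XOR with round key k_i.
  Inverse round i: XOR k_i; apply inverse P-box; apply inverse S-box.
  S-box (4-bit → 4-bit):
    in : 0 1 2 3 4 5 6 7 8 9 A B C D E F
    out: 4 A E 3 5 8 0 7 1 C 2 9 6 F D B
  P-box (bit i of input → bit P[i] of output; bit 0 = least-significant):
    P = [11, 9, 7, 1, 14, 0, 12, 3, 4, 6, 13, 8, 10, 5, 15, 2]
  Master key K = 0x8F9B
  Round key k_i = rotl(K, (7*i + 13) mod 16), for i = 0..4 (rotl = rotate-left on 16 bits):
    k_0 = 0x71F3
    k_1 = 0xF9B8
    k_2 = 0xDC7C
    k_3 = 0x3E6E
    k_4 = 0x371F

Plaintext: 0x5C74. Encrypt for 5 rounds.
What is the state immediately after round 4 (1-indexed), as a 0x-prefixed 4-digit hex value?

s_0 = plaintext = 0x5C74
s_1 = Round(s_0, k_0) = 0x0936
s_2 = Round(s_1, k_1) = 0x18B9
s_3 = Round(s_2, k_2) = 0x9CC2
s_4 = Round(s_3, k_3) = 0x8CA9
s_5 = Round(s_4, k_4) = 0x13DC

0x8CA9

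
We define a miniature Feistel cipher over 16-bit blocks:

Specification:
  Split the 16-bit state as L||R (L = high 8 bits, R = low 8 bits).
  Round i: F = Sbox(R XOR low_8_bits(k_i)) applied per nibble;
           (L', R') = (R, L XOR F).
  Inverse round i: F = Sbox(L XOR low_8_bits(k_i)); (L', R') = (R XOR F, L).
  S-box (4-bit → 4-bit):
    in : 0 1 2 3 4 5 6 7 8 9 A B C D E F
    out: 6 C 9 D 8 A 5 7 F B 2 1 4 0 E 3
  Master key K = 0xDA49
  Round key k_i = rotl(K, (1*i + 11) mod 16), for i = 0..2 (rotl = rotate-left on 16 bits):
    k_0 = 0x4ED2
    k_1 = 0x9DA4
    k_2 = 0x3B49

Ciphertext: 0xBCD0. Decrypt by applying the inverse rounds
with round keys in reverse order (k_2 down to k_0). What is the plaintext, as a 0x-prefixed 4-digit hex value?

s_0 = ciphertext = 0xBCD0
s_1 = InvRound(s_0, k_2) = 0xEABC
s_2 = InvRound(s_1, k_1) = 0x32EA
s_3 = InvRound(s_2, k_0) = 0x0C32

0x0C32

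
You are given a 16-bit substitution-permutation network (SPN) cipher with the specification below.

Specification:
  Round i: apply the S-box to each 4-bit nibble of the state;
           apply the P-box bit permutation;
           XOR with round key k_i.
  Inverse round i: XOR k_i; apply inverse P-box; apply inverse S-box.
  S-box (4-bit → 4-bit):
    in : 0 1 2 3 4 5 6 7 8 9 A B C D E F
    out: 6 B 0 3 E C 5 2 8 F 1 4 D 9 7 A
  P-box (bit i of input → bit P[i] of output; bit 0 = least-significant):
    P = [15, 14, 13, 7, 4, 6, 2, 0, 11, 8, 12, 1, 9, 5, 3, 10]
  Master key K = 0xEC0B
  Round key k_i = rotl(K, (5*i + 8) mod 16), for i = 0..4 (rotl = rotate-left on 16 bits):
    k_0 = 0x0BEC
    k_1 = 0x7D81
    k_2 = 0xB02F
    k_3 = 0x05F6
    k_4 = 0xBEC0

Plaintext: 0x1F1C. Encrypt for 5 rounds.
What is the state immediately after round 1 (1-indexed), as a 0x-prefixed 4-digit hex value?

s_0 = plaintext = 0x1F1C
s_1 = Round(s_0, k_0) = 0xAC1F
s_2 = Round(s_1, k_1) = 0x2752
s_3 = Round(s_2, k_2) = 0xB12A
s_4 = Round(s_3, k_3) = 0x8CFC
s_5 = Round(s_4, k_4) = 0x0203

0xAC1F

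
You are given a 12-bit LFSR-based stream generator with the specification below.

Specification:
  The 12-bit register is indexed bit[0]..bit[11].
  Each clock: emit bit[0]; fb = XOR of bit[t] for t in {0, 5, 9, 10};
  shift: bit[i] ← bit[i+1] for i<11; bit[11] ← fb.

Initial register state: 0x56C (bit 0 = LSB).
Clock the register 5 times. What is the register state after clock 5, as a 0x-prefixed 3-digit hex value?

reg_0 = 0x56C
clock 1: out=0, reg = 0x2B6
clock 2: out=0, reg = 0x15B
clock 3: out=1, reg = 0x8AD
clock 4: out=1, reg = 0x456
clock 5: out=0, reg = 0xA2B

0xA2B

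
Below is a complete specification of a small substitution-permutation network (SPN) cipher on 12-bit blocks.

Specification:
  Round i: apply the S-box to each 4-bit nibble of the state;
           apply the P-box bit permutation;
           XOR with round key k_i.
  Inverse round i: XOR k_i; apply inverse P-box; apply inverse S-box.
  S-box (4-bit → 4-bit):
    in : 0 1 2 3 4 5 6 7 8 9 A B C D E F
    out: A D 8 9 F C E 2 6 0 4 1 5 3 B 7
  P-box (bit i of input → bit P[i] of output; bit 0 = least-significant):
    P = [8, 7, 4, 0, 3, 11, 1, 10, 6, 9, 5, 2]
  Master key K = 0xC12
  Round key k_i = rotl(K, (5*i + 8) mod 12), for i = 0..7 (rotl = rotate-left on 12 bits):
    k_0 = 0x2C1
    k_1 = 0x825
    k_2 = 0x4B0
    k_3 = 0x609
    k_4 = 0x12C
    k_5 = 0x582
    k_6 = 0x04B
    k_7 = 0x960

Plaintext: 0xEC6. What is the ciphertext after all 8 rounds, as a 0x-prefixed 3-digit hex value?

0xD48

s_0 = plaintext = 0xEC6
s_1 = Round(s_0, k_0) = 0x01E
s_2 = Round(s_1, k_1) = 0xFAA
s_3 = Round(s_2, k_2) = 0x6C2
s_4 = Round(s_3, k_3) = 0x426
s_5 = Round(s_4, k_4) = 0x7D9
s_6 = Round(s_5, k_5) = 0xF8A
s_7 = Round(s_6, k_6) = 0xA39
s_8 = Round(s_7, k_7) = 0xD48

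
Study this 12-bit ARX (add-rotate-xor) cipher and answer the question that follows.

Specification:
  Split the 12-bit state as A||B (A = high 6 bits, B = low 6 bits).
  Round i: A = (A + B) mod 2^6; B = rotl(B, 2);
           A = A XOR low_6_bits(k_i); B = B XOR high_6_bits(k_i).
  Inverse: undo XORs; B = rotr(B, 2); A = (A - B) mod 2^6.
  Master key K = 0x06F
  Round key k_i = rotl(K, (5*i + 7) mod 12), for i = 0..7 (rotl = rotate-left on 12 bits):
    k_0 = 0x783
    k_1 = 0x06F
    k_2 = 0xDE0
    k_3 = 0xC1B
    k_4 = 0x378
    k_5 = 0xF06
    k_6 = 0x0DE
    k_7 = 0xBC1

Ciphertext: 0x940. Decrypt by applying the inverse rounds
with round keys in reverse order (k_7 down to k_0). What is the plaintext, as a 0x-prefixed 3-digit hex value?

s_0 = ciphertext = 0x940
s_1 = InvRound(s_0, k_7) = 0xA7B
s_2 = InvRound(s_1, k_6) = 0xA4E
s_3 = InvRound(s_2, k_5) = 0x0EC
s_4 = InvRound(s_3, k_4) = 0x8D8
s_5 = InvRound(s_4, k_3) = 0xB8A
s_6 = InvRound(s_5, k_2) = 0xBDF
s_7 = InvRound(s_6, k_1) = 0x667
s_8 = InvRound(s_7, k_0) = 0xF1E

0xF1E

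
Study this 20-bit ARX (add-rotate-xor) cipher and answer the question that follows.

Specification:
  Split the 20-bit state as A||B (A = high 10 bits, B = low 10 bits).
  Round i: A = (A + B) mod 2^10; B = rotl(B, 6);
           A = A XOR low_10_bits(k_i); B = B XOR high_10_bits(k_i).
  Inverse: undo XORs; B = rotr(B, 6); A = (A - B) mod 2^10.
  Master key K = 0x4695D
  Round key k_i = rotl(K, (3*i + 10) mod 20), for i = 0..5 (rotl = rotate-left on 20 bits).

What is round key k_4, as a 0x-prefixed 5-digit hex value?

K = 0x4695D
k_0 = rotl(K, (3*0+10) mod 20) = rotl(K, 10) = 0x5751A
k_1 = rotl(K, (3*1+10) mod 20) = rotl(K, 13) = 0xBA8D2
k_2 = rotl(K, (3*2+10) mod 20) = rotl(K, 16) = 0xD4695
k_3 = rotl(K, (3*3+10) mod 20) = rotl(K, 19) = 0xA34AE
k_4 = rotl(K, (3*4+10) mod 20) = rotl(K, 2) = 0x1A575

0x1A575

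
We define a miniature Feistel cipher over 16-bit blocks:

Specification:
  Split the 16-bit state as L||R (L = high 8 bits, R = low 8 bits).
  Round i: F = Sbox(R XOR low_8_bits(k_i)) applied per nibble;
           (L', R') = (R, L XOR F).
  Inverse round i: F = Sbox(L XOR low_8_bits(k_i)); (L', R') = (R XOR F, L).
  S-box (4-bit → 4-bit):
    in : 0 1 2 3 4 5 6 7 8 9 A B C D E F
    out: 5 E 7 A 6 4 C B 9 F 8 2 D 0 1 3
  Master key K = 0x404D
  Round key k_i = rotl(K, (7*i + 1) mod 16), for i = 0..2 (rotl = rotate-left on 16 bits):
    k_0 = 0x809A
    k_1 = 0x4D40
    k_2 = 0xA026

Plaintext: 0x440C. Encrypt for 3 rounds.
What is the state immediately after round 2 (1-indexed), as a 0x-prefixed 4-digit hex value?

s_0 = plaintext = 0x440C
s_1 = Round(s_0, k_0) = 0x0CB8
s_2 = Round(s_1, k_1) = 0xB835
s_3 = Round(s_2, k_2) = 0x3552

0xB835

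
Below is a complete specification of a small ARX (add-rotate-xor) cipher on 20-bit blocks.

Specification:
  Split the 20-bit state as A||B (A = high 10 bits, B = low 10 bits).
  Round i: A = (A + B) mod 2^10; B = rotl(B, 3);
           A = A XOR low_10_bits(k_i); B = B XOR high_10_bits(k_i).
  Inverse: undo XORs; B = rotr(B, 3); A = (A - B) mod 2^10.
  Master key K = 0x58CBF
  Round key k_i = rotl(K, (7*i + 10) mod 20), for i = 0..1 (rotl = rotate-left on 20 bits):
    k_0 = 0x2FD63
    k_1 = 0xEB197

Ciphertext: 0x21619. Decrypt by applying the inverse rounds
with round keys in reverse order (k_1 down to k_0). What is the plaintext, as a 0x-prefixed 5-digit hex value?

0x9F8C1

s_0 = ciphertext = 0x21619
s_1 = InvRound(s_0, k_1) = 0x972B6
s_2 = InvRound(s_1, k_0) = 0x9F8C1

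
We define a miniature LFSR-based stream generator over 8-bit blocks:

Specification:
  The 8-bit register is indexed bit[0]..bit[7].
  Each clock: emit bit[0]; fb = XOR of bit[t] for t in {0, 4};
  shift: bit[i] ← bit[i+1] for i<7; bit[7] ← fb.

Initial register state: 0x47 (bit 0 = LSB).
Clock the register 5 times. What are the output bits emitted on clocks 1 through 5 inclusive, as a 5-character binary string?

reg_0 = 0x47
clock 1: out=1, reg = 0xA3
clock 2: out=1, reg = 0xD1
clock 3: out=1, reg = 0x68
clock 4: out=0, reg = 0x34
clock 5: out=0, reg = 0x9A

11100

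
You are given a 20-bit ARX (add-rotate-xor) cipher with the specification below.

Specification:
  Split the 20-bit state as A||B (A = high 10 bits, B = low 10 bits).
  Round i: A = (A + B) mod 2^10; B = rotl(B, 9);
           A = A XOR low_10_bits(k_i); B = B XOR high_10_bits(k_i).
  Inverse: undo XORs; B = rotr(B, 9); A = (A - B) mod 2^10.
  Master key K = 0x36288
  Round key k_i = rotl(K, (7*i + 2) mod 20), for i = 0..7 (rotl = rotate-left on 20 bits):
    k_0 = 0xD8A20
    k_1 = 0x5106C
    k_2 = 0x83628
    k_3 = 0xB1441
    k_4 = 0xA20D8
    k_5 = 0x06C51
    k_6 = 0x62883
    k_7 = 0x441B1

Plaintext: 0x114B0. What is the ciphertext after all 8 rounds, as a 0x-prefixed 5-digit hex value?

0xF8FCD

s_0 = plaintext = 0x114B0
s_1 = Round(s_0, k_0) = 0xB573A
s_2 = Round(s_1, k_1) = 0x98CD9
s_3 = Round(s_2, k_2) = 0x45061
s_4 = Round(s_3, k_3) = 0x4D0F5
s_5 = Round(s_4, k_4) = 0xBC4F2
s_6 = Round(s_5, k_5) = 0xEC862
s_7 = Round(s_6, k_6) = 0x25DBB
s_8 = Round(s_7, k_7) = 0xF8FCD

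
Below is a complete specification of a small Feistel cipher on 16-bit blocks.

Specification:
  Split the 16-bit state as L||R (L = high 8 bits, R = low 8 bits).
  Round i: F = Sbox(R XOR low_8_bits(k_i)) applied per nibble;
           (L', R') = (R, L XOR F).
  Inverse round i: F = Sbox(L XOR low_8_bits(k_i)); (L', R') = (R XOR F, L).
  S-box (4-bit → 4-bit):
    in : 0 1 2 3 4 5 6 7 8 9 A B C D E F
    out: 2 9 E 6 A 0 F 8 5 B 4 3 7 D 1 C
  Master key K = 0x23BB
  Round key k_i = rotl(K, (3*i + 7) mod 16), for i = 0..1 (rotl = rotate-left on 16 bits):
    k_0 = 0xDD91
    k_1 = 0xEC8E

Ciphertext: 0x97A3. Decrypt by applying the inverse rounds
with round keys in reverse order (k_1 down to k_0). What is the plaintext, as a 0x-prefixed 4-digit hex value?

s_0 = ciphertext = 0x97A3
s_1 = InvRound(s_0, k_1) = 0x3897
s_2 = InvRound(s_1, k_0) = 0xDC38

0xDC38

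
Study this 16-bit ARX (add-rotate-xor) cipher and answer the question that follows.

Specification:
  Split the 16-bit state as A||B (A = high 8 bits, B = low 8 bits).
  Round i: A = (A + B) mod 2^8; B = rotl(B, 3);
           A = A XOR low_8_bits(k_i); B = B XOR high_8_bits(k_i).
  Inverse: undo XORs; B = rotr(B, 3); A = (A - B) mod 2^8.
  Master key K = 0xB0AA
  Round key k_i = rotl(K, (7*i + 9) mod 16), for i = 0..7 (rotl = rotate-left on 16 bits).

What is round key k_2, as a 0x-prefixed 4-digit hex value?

K = 0xB0AA
k_0 = rotl(K, (7*0+9) mod 16) = rotl(K, 9) = 0x5561
k_1 = rotl(K, (7*1+9) mod 16) = rotl(K, 0) = 0xB0AA
k_2 = rotl(K, (7*2+9) mod 16) = rotl(K, 7) = 0x5558

0x5558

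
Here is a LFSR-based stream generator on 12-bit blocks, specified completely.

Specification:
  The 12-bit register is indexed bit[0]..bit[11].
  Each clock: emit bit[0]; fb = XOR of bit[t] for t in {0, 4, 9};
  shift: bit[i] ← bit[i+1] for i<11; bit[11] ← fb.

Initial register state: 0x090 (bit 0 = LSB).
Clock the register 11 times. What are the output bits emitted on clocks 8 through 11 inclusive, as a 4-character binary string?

reg_0 = 0x090
clock 1: out=0, reg = 0x848
clock 2: out=0, reg = 0x424
clock 3: out=0, reg = 0x212
clock 4: out=0, reg = 0x109
clock 5: out=1, reg = 0x884
clock 6: out=0, reg = 0x442
clock 7: out=0, reg = 0x221
clock 8: out=1, reg = 0x110
clock 9: out=0, reg = 0x888
clock 10: out=0, reg = 0x444
clock 11: out=0, reg = 0x222

1000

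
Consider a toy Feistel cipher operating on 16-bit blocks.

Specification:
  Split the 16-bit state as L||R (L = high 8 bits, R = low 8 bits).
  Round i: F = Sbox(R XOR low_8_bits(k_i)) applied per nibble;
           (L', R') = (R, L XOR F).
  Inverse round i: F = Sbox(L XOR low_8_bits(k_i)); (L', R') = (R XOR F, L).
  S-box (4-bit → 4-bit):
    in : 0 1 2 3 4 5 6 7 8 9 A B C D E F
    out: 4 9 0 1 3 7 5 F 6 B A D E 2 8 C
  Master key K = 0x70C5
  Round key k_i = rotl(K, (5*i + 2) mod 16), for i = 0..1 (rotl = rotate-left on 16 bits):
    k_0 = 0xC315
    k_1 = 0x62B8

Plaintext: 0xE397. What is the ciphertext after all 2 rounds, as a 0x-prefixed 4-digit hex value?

0x838A

s_0 = plaintext = 0xE397
s_1 = Round(s_0, k_0) = 0x9783
s_2 = Round(s_1, k_1) = 0x838A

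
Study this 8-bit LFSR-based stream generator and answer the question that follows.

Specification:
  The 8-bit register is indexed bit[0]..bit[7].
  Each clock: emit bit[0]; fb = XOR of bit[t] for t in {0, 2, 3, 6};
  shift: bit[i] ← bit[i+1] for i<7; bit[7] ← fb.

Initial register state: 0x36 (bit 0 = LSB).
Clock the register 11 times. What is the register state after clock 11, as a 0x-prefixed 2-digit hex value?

reg_0 = 0x36
clock 1: out=0, reg = 0x9B
clock 2: out=1, reg = 0x4D
clock 3: out=1, reg = 0x26
clock 4: out=0, reg = 0x93
clock 5: out=1, reg = 0xC9
clock 6: out=1, reg = 0xE4
clock 7: out=0, reg = 0x72
clock 8: out=0, reg = 0xB9
clock 9: out=1, reg = 0x5C
clock 10: out=0, reg = 0xAE
clock 11: out=0, reg = 0x57

0x57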